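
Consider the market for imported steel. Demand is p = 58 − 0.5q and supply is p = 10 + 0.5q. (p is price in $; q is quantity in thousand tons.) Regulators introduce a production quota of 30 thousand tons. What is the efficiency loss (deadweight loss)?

$162 thousand

Competitive equilibrium: 58 − 0.5q = 10 + 0.5q → q* = 48, p* = 34.
At q = 30: demand price = 58 − 0.5·30 = 43; supply price = 10 + 0.5·30 = 25.
Δq = 48 − 30 = 18; wedge = 43 − 25 = 18.
DWL = ½ × 18 × 18 = $162 thousand.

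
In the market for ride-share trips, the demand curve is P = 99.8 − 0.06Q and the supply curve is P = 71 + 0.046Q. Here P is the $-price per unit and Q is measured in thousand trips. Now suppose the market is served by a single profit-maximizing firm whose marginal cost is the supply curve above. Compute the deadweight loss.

Competitive equilibrium: 99.8 − 0.06Q = 71 + 0.046Q → Q* = 271.69811, P* = 83.49811.
Marginal revenue: MR = 99.8 − 0.12Q. Set MR = MC: 99.8 − 0.12Q = 71 + 0.046Q → Q_m = 173.49398.
Price P_m = 99.8 − 0.06·173.49398 = 89.39036; MC(Q_m) = 71 + 0.046·173.49398 = 78.98072.
Competitive Q* = 271.69811, so ΔQ = 98.20413; wedge = 89.39036 − 78.98072 = 10.40964.
Welfare loss = ½ × 98.20413 × 10.40964 = $511.13 thousand.

$511.13 thousand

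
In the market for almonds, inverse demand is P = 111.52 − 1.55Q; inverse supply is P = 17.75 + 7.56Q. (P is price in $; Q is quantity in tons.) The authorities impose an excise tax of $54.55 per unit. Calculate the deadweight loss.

Competitive equilibrium: 111.52 − 1.55Q = 17.75 + 7.56Q → Q* = 10.2931, P* = 95.5657.
With the tax, the buyer price exceeds the seller price by 54.55: (111.52 − 1.55Q) − (17.75 + 7.56Q) = 54.55 → Q' = 4.3052.
ΔQ = 10.2931 − 4.3052 = 5.9879; the wedge equals the tax, 54.55.
Deadweight loss = ½ × 5.9879 × 54.55 = $163.32.

$163.32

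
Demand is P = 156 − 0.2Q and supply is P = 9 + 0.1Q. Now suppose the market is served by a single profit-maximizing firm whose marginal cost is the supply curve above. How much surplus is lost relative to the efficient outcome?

5762.40

Competitive equilibrium: 156 − 0.2Q = 9 + 0.1Q → Q* = 490, P* = 58.
Marginal revenue: MR = 156 − 0.4Q. Set MR = MC: 156 − 0.4Q = 9 + 0.1Q → Q_m = 294.
Price P_m = 156 − 0.2·294 = 97.2; MC(Q_m) = 9 + 0.1·294 = 38.4.
Competitive Q* = 490, so ΔQ = 196; wedge = 97.2 − 38.4 = 58.8.
Welfare loss = ½ × 196 × 58.8 = 5762.40.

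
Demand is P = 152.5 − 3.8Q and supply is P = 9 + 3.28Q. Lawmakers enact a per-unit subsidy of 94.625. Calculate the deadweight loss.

Competitive equilibrium: 152.5 − 3.8Q = 9 + 3.28Q → Q* = 20.2684, P* = 75.4802.
The subsidy lowers effective supply by 94.625: P = 3.28Q − 85.625.
New quantity: 152.5 − 3.8Q = 3.28Q − 85.625 → Q' = 33.6335.
Overproduction ΔQ = 33.6335 − 20.2684 = 13.3651; wedge = subsidy = 94.625.
DWL = ½ × 13.3651 × 94.625 = 632.34.

632.34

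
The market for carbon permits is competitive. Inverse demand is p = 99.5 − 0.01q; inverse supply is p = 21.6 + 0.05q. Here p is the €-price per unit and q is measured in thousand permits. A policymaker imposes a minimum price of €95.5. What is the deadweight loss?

€24210.08 thousand

Competitive equilibrium: 99.5 − 0.01q = 21.6 + 0.05q → q* = 1298.3333, p* = 86.5167.
At the floor p = 95.5, quantity demanded = (99.5 − 95.5)/0.01 = 400.
Sellers' marginal cost at q' = 400: 21.6 + 0.05·400 = 41.6.
Δq = 1298.3333 − 400 = 898.3333; wedge = 95.5 − 41.6 = 53.9.
DWL = ½ × 898.3333 × 53.9 = €24210.08 thousand.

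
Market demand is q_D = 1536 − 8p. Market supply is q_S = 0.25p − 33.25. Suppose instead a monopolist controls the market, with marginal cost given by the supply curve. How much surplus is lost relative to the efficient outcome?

In inverse form: demand p = 192 − 0.125q, supply p = 133 + 4q.
Competitive equilibrium: 192 − 0.125q = 133 + 4q → q* = 14.303, p* = 190.2121.
Marginal revenue: MR = 192 − 0.25q. Set MR = MC: 192 − 0.25q = 133 + 4q → q_m = 13.8824.
Price p_m = 192 − 0.125·13.8824 = 190.2647; MC(q_m) = 133 + 4·13.8824 = 188.5296.
Competitive q* = 14.303, so Δq = 0.4206; wedge = 190.2647 − 188.5296 = 1.7351.
Welfare loss = ½ × 0.4206 × 1.7351 = 0.36.

0.36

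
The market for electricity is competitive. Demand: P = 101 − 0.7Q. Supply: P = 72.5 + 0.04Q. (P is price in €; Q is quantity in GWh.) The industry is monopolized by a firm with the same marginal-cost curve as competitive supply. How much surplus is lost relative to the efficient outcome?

€129.69

Competitive equilibrium: 101 − 0.7Q = 72.5 + 0.04Q → Q* = 38.5135, P* = 74.0405.
Marginal revenue: MR = 101 − 1.4Q. Set MR = MC: 101 − 1.4Q = 72.5 + 0.04Q → Q_m = 19.7917.
Price P_m = 101 − 0.7·19.7917 = 87.1458; MC(Q_m) = 72.5 + 0.04·19.7917 = 73.2917.
Competitive Q* = 38.5135, so ΔQ = 18.7218; wedge = 87.1458 − 73.2917 = 13.8541.
Welfare loss = ½ × 18.7218 × 13.8541 = €129.69.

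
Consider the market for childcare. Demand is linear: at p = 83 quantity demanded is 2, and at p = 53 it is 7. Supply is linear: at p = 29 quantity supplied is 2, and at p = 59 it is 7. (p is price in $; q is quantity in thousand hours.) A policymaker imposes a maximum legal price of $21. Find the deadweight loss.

$204.17 thousand

Demand slope = (53 − 83)/(7 − 2) = −6, so p = 95 − 6q.
Supply slope = (59 − 29)/(7 − 2) = 6, so p = 17 + 6q.
Competitive equilibrium: 95 − 6q = 17 + 6q → q* = 6.5, p* = 56.
At the ceiling p = 21, quantity supplied = (21 − 17)/6 = 0.66667.
Willingness to pay at q' = 0.66667: 95 − 6·0.66667 = 90.99998.
Δq = 6.5 − 0.66667 = 5.83333; wedge = 90.99998 − 21 = 69.99998.
DWL = ½ × 5.83333 × 69.99998 = $204.17 thousand.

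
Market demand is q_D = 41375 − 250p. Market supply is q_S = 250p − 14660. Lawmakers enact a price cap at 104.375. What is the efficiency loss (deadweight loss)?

In inverse form: demand p = 165.5 − 0.004q, supply p = 58.64 + 0.004q.
Competitive equilibrium: 165.5 − 0.004q = 58.64 + 0.004q → q* = 13357.5, p* = 112.07.
At the ceiling p = 104.375, quantity supplied = (104.375 − 58.64)/0.004 = 11433.75.
Willingness to pay at q' = 11433.75: 165.5 − 0.004·11433.75 = 119.765.
Δq = 13357.5 − 11433.75 = 1923.75; wedge = 119.765 − 104.375 = 15.39.
DWL = ½ × 1923.75 × 15.39 = 14803.26.

14803.26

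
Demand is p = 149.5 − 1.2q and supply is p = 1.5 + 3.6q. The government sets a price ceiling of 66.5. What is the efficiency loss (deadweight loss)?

Competitive equilibrium: 149.5 − 1.2q = 1.5 + 3.6q → q* = 30.8333, p* = 112.5.
At the ceiling p = 66.5, quantity supplied = (66.5 − 1.5)/3.6 = 18.0556.
Willingness to pay at q' = 18.0556: 149.5 − 1.2·18.0556 = 127.8333.
Δq = 30.8333 − 18.0556 = 12.7777; wedge = 127.8333 − 66.5 = 61.3333.
The triangle = ½ × 12.7777 × 61.3333 = 391.85.

391.85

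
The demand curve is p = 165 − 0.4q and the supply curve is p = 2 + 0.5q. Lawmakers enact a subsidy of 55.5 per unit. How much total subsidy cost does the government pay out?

13474.17

Competitive equilibrium: 165 − 0.4q = 2 + 0.5q → q* = 181.1111, p* = 92.5556.
The subsidy lowers effective supply by 55.5: p = 0.5q − 53.5.
New quantity: 165 − 0.4q = 0.5q − 53.5 → q' = 242.7778.
Total subsidy cost = 55.5 × 242.7778 = 13474.17.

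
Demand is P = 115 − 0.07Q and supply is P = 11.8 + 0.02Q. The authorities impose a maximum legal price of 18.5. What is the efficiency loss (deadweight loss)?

Competitive equilibrium: 115 − 0.07Q = 11.8 + 0.02Q → Q* = 1146.66667, P* = 34.73333.
At the ceiling P = 18.5, quantity supplied = (18.5 − 11.8)/0.02 = 335.
Willingness to pay at Q' = 335: 115 − 0.07·335 = 91.55.
ΔQ = 1146.66667 − 335 = 811.66667; wedge = 91.55 − 18.5 = 73.05.
Deadweight loss = ½ × 811.66667 × 73.05 = 29646.125.

29646.125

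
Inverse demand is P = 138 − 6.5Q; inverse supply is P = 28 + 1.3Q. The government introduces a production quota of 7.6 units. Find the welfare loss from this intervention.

164.91

Competitive equilibrium: 138 − 6.5Q = 28 + 1.3Q → Q* = 14.1026, P* = 46.3333.
At Q = 7.6: demand price = 138 − 6.5·7.6 = 88.6; supply price = 28 + 1.3·7.6 = 37.88.
ΔQ = 14.1026 − 7.6 = 6.5026; wedge = 88.6 − 37.88 = 50.72.
DWL = ½ × 6.5026 × 50.72 = 164.91.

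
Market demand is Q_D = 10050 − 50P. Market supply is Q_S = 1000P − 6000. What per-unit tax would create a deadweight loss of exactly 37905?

In inverse form: demand P = 201 − 0.02Q, supply P = 6 + 0.001Q.
Competitive equilibrium: 201 − 0.02Q = 6 + 0.001Q → Q* = 9285.7143, P* = 15.2857.
A tax t gives ΔQ = t/0.021 and wedge t, so DWL = t²/0.042.
t²/0.042 = 37905 → t² = 1592.01 → t = 39.9.

39.9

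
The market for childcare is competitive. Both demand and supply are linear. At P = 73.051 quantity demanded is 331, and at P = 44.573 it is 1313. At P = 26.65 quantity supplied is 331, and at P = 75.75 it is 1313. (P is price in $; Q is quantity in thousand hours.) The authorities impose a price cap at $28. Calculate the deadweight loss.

Demand slope = (44.573 − 73.051)/(1313 − 331) = −0.029, so P = 82.65 − 0.029Q.
Supply slope = (75.75 − 26.65)/(1313 − 331) = 0.05, so P = 10.1 + 0.05Q.
Competitive equilibrium: 82.65 − 0.029Q = 10.1 + 0.05Q → Q* = 918.3544, P* = 56.0177.
At the ceiling P = 28, quantity supplied = (28 − 10.1)/0.05 = 358.
Willingness to pay at Q' = 358: 82.65 − 0.029·358 = 72.268.
ΔQ = 918.3544 − 358 = 560.3544; wedge = 72.268 − 28 = 44.268.
DWL = ½ × 560.3544 × 44.268 = $12402.88 thousand.

$12402.88 thousand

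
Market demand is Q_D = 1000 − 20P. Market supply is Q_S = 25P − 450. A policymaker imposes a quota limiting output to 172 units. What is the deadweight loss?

In inverse form: demand P = 50 − 0.05Q, supply P = 18 + 0.04Q.
Competitive equilibrium: 50 − 0.05Q = 18 + 0.04Q → Q* = 355.5556, P* = 32.2222.
At Q = 172: demand price = 50 − 0.05·172 = 41.4; supply price = 18 + 0.04·172 = 24.88.
ΔQ = 355.5556 − 172 = 183.5556; wedge = 41.4 − 24.88 = 16.52.
DWL = ½ × 183.5556 × 16.52 = 1516.17.

1516.17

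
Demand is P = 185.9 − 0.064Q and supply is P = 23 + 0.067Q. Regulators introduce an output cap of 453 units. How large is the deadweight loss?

40931.50

Competitive equilibrium: 185.9 − 0.064Q = 23 + 0.067Q → Q* = 1243.5115, P* = 106.3153.
At Q = 453: demand price = 185.9 − 0.064·453 = 156.908; supply price = 23 + 0.067·453 = 53.351.
ΔQ = 1243.5115 − 453 = 790.5115; wedge = 156.908 − 53.351 = 103.557.
Deadweight loss = ½ × 790.5115 × 103.557 = 40931.50.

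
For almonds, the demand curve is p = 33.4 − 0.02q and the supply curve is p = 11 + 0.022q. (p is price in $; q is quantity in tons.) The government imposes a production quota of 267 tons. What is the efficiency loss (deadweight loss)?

Competitive equilibrium: 33.4 − 0.02q = 11 + 0.022q → q* = 533.3333, p* = 22.7333.
At q = 267: demand price = 33.4 − 0.02·267 = 28.06; supply price = 11 + 0.022·267 = 16.874.
Δq = 533.3333 − 267 = 266.3333; wedge = 28.06 − 16.874 = 11.186.
Welfare loss = ½ × 266.3333 × 11.186 = $1489.60.

$1489.60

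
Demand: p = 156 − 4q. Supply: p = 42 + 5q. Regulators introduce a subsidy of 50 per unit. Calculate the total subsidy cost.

Competitive equilibrium: 156 − 4q = 42 + 5q → q* = 12.6667, p* = 105.3333.
The subsidy lowers effective supply by 50: p = 5q − 8.
New quantity: 156 − 4q = 5q − 8 → q' = 18.2222.
Total subsidy cost = 50 × 18.2222 = 911.11.

911.11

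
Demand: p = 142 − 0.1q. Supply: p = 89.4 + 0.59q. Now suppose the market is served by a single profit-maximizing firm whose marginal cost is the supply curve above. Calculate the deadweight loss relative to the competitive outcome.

32.12

Competitive equilibrium: 142 − 0.1q = 89.4 + 0.59q → q* = 76.2319, p* = 134.3768.
Marginal revenue: MR = 142 − 0.2q. Set MR = MC: 142 − 0.2q = 89.4 + 0.59q → q_m = 66.5823.
Price p_m = 142 − 0.1·66.5823 = 135.3418; MC(q_m) = 89.4 + 0.59·66.5823 = 128.6836.
Competitive q* = 76.2319, so Δq = 9.6496; wedge = 135.3418 − 128.6836 = 6.6582.
Welfare loss = ½ × 9.6496 × 6.6582 = 32.12.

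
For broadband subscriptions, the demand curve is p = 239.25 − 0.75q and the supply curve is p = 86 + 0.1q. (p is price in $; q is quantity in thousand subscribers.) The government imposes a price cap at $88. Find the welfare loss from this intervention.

Competitive equilibrium: 239.25 − 0.75q = 86 + 0.1q → q* = 180.2941, p* = 104.0294.
At the ceiling p = 88, quantity supplied = (88 − 86)/0.1 = 20.
Willingness to pay at q' = 20: 239.25 − 0.75·20 = 224.25.
Δq = 180.2941 − 20 = 160.2941; wedge = 224.25 − 88 = 136.25.
DWL = ½ × 160.2941 × 136.25 = $10920.04 thousand.

$10920.04 thousand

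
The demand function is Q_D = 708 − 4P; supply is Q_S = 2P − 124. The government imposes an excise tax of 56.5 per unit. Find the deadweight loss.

2128.17

In inverse form: demand P = 177 − 0.25Q, supply P = 62 + 0.5Q.
Competitive equilibrium: 177 − 0.25Q = 62 + 0.5Q → Q* = 153.3333, P* = 138.6667.
With the tax, the buyer price exceeds the seller price by 56.5: (177 − 0.25Q) − (62 + 0.5Q) = 56.5 → Q' = 78.
ΔQ = 153.3333 − 78 = 75.3333; the wedge equals the tax, 56.5.
Welfare loss = ½ × 75.3333 × 56.5 = 2128.17.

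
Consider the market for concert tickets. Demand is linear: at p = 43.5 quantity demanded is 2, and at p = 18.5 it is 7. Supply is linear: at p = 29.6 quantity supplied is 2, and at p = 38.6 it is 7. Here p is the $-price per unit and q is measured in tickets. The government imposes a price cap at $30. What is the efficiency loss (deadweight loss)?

$11.29

Demand slope = (18.5 − 43.5)/(7 − 2) = −5, so p = 53.5 − 5q.
Supply slope = (38.6 − 29.6)/(7 − 2) = 1.8, so p = 26 + 1.8q.
Competitive equilibrium: 53.5 − 5q = 26 + 1.8q → q* = 4.0441, p* = 33.2794.
At the ceiling p = 30, quantity supplied = (30 − 26)/1.8 = 2.2222.
Willingness to pay at q' = 2.2222: 53.5 − 5·2.2222 = 42.389.
Δq = 4.0441 − 2.2222 = 1.8219; wedge = 42.389 − 30 = 12.389.
Deadweight loss = ½ × 1.8219 × 12.389 = $11.29.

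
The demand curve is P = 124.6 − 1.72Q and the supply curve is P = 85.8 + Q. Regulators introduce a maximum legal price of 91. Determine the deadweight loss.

Competitive equilibrium: 124.6 − 1.72Q = 85.8 + Q → Q* = 14.2647, P* = 100.0647.
At the ceiling P = 91, quantity supplied = (91 − 85.8)/1 = 5.2.
Willingness to pay at Q' = 5.2: 124.6 − 1.72·5.2 = 115.656.
ΔQ = 14.2647 − 5.2 = 9.0647; wedge = 115.656 − 91 = 24.656.
The triangle = ½ × 9.0647 × 24.656 = 111.75.

111.75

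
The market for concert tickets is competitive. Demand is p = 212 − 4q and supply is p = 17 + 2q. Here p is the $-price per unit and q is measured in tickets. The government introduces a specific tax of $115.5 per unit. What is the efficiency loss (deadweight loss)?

$1111.69

Competitive equilibrium: 212 − 4q = 17 + 2q → q* = 32.5, p* = 82.
With the tax, the buyer price exceeds the seller price by 115.5: (212 − 4q) − (17 + 2q) = 115.5 → q' = 13.25.
Δq = 32.5 − 13.25 = 19.25; the wedge equals the tax, 115.5.
The triangle = ½ × 19.25 × 115.5 = $1111.69.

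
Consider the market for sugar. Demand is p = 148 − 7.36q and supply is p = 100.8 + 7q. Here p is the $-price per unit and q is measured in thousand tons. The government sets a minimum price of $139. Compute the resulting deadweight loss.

$30.59 thousand

Competitive equilibrium: 148 − 7.36q = 100.8 + 7q → q* = 3.2869, p* = 123.8084.
At the floor p = 139, quantity demanded = (148 − 139)/7.36 = 1.2228.
Sellers' marginal cost at q' = 1.2228: 100.8 + 7·1.2228 = 109.3596.
Δq = 3.2869 − 1.2228 = 2.0641; wedge = 139 − 109.3596 = 29.6404.
DWL = ½ × 2.0641 × 29.6404 = $30.59 thousand.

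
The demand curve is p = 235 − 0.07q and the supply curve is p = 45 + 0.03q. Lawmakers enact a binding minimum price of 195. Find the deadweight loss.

88255.10

Competitive equilibrium: 235 − 0.07q = 45 + 0.03q → q* = 1900, p* = 102.
At the floor p = 195, quantity demanded = (235 − 195)/0.07 = 571.42857.
Sellers' marginal cost at q' = 571.42857: 45 + 0.03·571.42857 = 62.14286.
Δq = 1900 − 571.42857 = 1328.57143; wedge = 195 − 62.14286 = 132.85714.
DWL = ½ × 1328.57143 × 132.85714 = 88255.10.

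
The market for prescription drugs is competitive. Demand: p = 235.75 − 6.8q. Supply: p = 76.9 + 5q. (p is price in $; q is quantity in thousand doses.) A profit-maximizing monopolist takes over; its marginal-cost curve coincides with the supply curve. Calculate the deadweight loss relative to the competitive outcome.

Competitive equilibrium: 235.75 − 6.8q = 76.9 + 5q → q* = 13.4619, p* = 144.2093.
Marginal revenue: MR = 235.75 − 13.6q. Set MR = MC: 235.75 − 13.6q = 76.9 + 5q → q_m = 8.5403.
Price p_m = 235.75 − 6.8·8.5403 = 177.676; MC(q_m) = 76.9 + 5·8.5403 = 119.6015.
Competitive q* = 13.4619, so Δq = 4.9216; wedge = 177.676 − 119.6015 = 58.0745.
The triangle = ½ × 4.9216 × 58.0745 = $142.91 thousand.

$142.91 thousand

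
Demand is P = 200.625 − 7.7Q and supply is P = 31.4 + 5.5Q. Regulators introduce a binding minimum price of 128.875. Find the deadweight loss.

80.94

Competitive equilibrium: 200.625 − 7.7Q = 31.4 + 5.5Q → Q* = 12.8201, P* = 101.9104.
At the floor P = 128.875, quantity demanded = (200.625 − 128.875)/7.7 = 9.3182.
Sellers' marginal cost at Q' = 9.3182: 31.4 + 5.5·9.3182 = 82.6501.
ΔQ = 12.8201 − 9.3182 = 3.5019; wedge = 128.875 − 82.6501 = 46.2249.
The triangle = ½ × 3.5019 × 46.2249 = 80.94.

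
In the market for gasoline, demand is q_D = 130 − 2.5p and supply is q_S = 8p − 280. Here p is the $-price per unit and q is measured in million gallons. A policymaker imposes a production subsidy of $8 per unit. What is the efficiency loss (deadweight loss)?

In inverse form: demand p = 52 − 0.4q, supply p = 35 + 0.125q.
Competitive equilibrium: 52 − 0.4q = 35 + 0.125q → q* = 32.381, p* = 39.0476.
The subsidy lowers effective supply by 8: p = 27 + 0.125q.
New quantity: 52 − 0.4q = 27 + 0.125q → q' = 47.619.
Overproduction Δq = 47.619 − 32.381 = 15.238; wedge = subsidy = 8.
Deadweight loss = ½ × 15.238 × 8 = $60.95 million.

$60.95 million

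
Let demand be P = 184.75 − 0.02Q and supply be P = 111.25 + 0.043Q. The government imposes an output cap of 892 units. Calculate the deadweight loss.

Competitive equilibrium: 184.75 − 0.02Q = 111.25 + 0.043Q → Q* = 1166.6667, P* = 161.4167.
At Q = 892: demand price = 184.75 − 0.02·892 = 166.91; supply price = 111.25 + 0.043·892 = 149.606.
ΔQ = 1166.6667 − 892 = 274.6667; wedge = 166.91 − 149.606 = 17.304.
Deadweight loss = ½ × 274.6667 × 17.304 = 2376.416.

2376.416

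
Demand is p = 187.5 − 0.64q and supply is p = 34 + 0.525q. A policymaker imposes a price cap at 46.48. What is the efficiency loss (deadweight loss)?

Competitive equilibrium: 187.5 − 0.64q = 34 + 0.525q → q* = 131.7597, p* = 103.1738.
At the ceiling p = 46.48, quantity supplied = (46.48 − 34)/0.525 = 23.7714.
Willingness to pay at q' = 23.7714: 187.5 − 0.64·23.7714 = 172.2863.
Δq = 131.7597 − 23.7714 = 107.9883; wedge = 172.2863 − 46.48 = 125.8063.
Deadweight loss = ½ × 107.9883 × 125.8063 = 6792.80.

6792.80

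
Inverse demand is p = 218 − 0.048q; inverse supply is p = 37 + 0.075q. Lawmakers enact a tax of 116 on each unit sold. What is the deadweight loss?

Competitive equilibrium: 218 − 0.048q = 37 + 0.075q → q* = 1471.5447, p* = 147.3659.
With the tax, the buyer price exceeds the seller price by 116: (218 − 0.048q) − (37 + 0.075q) = 116 → q' = 528.4553.
Δq = 1471.5447 − 528.4553 = 943.0894; the wedge equals the tax, 116.
Welfare loss = ½ × 943.0894 × 116 = 54699.19.

54699.19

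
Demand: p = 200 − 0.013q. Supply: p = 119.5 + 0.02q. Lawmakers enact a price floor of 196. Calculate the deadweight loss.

74978.51

Competitive equilibrium: 200 − 0.013q = 119.5 + 0.02q → q* = 2439.393939, p* = 168.287879.
At the floor p = 196, quantity demanded = (200 − 196)/0.013 = 307.692308.
Sellers' marginal cost at q' = 307.692308: 119.5 + 0.02·307.692308 = 125.653846.
Δq = 2439.393939 − 307.692308 = 2131.701631; wedge = 196 − 125.653846 = 70.346154.
Deadweight loss = ½ × 2131.701631 × 70.346154 = 74978.51.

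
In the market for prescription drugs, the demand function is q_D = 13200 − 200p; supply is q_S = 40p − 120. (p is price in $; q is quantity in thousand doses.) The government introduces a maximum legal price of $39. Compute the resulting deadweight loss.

$6534 thousand

In inverse form: demand p = 66 − 0.005q, supply p = 3 + 0.025q.
Competitive equilibrium: 66 − 0.005q = 3 + 0.025q → q* = 2100, p* = 55.5.
At the ceiling p = 39, quantity supplied = (39 − 3)/0.025 = 1440.
Willingness to pay at q' = 1440: 66 − 0.005·1440 = 58.8.
Δq = 2100 − 1440 = 660; wedge = 58.8 − 39 = 19.8.
Deadweight loss = ½ × 660 × 19.8 = $6534 thousand.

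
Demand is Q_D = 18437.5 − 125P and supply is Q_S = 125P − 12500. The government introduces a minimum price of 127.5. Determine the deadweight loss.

In inverse form: demand P = 147.5 − 0.008Q, supply P = 100 + 0.008Q.
Competitive equilibrium: 147.5 − 0.008Q = 100 + 0.008Q → Q* = 2968.75, P* = 123.75.
At the floor P = 127.5, quantity demanded = (147.5 − 127.5)/0.008 = 2500.
Sellers' marginal cost at Q' = 2500: 100 + 0.008·2500 = 120.
ΔQ = 2968.75 − 2500 = 468.75; wedge = 127.5 − 120 = 7.5.
The triangle = ½ × 468.75 × 7.5 = 1757.81.

1757.81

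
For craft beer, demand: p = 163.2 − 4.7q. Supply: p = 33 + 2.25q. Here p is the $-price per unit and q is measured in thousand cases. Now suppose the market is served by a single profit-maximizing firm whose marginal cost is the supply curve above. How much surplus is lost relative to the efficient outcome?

$198.50 thousand

Competitive equilibrium: 163.2 − 4.7q = 33 + 2.25q → q* = 18.73381, p* = 75.15108.
Marginal revenue: MR = 163.2 − 9.4q. Set MR = MC: 163.2 − 9.4q = 33 + 2.25q → q_m = 11.17597.
Price p_m = 163.2 − 4.7·11.17597 = 110.67294; MC(q_m) = 33 + 2.25·11.17597 = 58.14593.
Competitive q* = 18.73381, so Δq = 7.55784; wedge = 110.67294 − 58.14593 = 52.52701.
The triangle = ½ × 7.55784 × 52.52701 = $198.50 thousand.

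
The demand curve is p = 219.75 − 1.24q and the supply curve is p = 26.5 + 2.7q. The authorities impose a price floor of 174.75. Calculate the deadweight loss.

320.65

Competitive equilibrium: 219.75 − 1.24q = 26.5 + 2.7q → q* = 49.0482, p* = 158.9302.
At the floor p = 174.75, quantity demanded = (219.75 − 174.75)/1.24 = 36.2903.
Sellers' marginal cost at q' = 36.2903: 26.5 + 2.7·36.2903 = 124.4838.
Δq = 49.0482 − 36.2903 = 12.7579; wedge = 174.75 − 124.4838 = 50.2662.
Welfare loss = ½ × 12.7579 × 50.2662 = 320.65.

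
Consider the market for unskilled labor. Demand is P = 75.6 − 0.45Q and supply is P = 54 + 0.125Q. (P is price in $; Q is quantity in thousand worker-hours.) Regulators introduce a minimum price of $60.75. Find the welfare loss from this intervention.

$5.99 thousand

Competitive equilibrium: 75.6 − 0.45Q = 54 + 0.125Q → Q* = 37.5652, P* = 58.6957.
At the floor P = 60.75, quantity demanded = (75.6 − 60.75)/0.45 = 33.
Sellers' marginal cost at Q' = 33: 54 + 0.125·33 = 58.125.
ΔQ = 37.5652 − 33 = 4.5652; wedge = 60.75 − 58.125 = 2.625.
The triangle = ½ × 4.5652 × 2.625 = $5.99 thousand.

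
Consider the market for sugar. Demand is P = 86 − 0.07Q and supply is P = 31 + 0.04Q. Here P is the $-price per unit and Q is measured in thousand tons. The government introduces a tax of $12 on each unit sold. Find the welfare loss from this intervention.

Competitive equilibrium: 86 − 0.07Q = 31 + 0.04Q → Q* = 500, P* = 51.
With the tax, the buyer price exceeds the seller price by 12: (86 − 0.07Q) − (31 + 0.04Q) = 12 → Q' = 390.9091.
ΔQ = 500 − 390.9091 = 109.0909; the wedge equals the tax, 12.
DWL = ½ × 109.0909 × 12 = $654.55 thousand.

$654.55 thousand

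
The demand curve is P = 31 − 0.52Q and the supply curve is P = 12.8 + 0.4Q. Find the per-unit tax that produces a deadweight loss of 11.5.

Competitive equilibrium: 31 − 0.52Q = 12.8 + 0.4Q → Q* = 19.7826, P* = 20.713.
A tax t gives ΔQ = t/0.92 and wedge t, so DWL = t²/1.84.
t²/1.84 = 11.5 → t² = 21.16 → t = 4.6.

4.6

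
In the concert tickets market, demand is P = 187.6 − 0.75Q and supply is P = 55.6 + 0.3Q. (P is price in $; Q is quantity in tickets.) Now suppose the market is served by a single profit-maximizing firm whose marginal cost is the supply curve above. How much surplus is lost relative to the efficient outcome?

Competitive equilibrium: 187.6 − 0.75Q = 55.6 + 0.3Q → Q* = 125.7143, P* = 93.3143.
Marginal revenue: MR = 187.6 − 1.5Q. Set MR = MC: 187.6 − 1.5Q = 55.6 + 0.3Q → Q_m = 73.3333.
Price P_m = 187.6 − 0.75·73.3333 = 132.6; MC(Q_m) = 55.6 + 0.3·73.3333 = 77.6.
Competitive Q* = 125.7143, so ΔQ = 52.381; wedge = 132.6 − 77.6 = 55.
Welfare loss = ½ × 52.381 × 55 = $1440.48.

$1440.48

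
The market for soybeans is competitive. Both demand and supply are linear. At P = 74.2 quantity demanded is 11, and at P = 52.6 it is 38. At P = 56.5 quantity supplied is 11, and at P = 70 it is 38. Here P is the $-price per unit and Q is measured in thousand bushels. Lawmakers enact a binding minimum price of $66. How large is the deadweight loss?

Demand slope = (52.6 − 74.2)/(38 − 11) = −0.8, so P = 83 − 0.8Q.
Supply slope = (70 − 56.5)/(38 − 11) = 0.5, so P = 51 + 0.5Q.
Competitive equilibrium: 83 − 0.8Q = 51 + 0.5Q → Q* = 24.6154, P* = 63.3077.
At the floor P = 66, quantity demanded = (83 − 66)/0.8 = 21.25.
Sellers' marginal cost at Q' = 21.25: 51 + 0.5·21.25 = 61.625.
ΔQ = 24.6154 − 21.25 = 3.3654; wedge = 66 − 61.625 = 4.375.
DWL = ½ × 3.3654 × 4.375 = $7.36 thousand.

$7.36 thousand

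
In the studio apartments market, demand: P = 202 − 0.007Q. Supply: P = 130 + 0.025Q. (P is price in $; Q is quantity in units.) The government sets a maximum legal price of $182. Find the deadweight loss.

Competitive equilibrium: 202 − 0.007Q = 130 + 0.025Q → Q* = 2250, P* = 186.25.
At the ceiling P = 182, quantity supplied = (182 − 130)/0.025 = 2080.
Willingness to pay at Q' = 2080: 202 − 0.007·2080 = 187.44.
ΔQ = 2250 − 2080 = 170; wedge = 187.44 − 182 = 5.44.
The triangle = ½ × 170 × 5.44 = $462.40.

$462.40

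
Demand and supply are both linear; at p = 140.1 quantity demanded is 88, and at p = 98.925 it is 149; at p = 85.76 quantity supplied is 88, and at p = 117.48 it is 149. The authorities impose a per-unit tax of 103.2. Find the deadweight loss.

Demand slope = (98.925 − 140.1)/(149 − 88) = −0.675, so p = 199.5 − 0.675q.
Supply slope = (117.48 − 85.76)/(149 − 88) = 0.52, so p = 40 + 0.52q.
Competitive equilibrium: 199.5 − 0.675q = 40 + 0.52q → q* = 133.4728, p* = 109.4059.
With the tax, the buyer price exceeds the seller price by 103.2: (199.5 − 0.675q) − (40 + 0.52q) = 103.2 → q' = 47.113.
Δq = 133.4728 − 47.113 = 86.3598; the wedge equals the tax, 103.2.
The triangle = ½ × 86.3598 × 103.2 = 4456.17.

4456.17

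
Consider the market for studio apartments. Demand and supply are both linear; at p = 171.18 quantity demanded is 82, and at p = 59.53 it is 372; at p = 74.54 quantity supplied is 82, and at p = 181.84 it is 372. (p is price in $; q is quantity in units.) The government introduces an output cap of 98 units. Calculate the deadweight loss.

Demand slope = (59.53 − 171.18)/(372 − 82) = −0.385, so p = 202.75 − 0.385q.
Supply slope = (181.84 − 74.54)/(372 − 82) = 0.37, so p = 44.2 + 0.37q.
Competitive equilibrium: 202.75 − 0.385q = 44.2 + 0.37q → q* = 210, p* = 121.9.
At q = 98: demand price = 202.75 − 0.385·98 = 165.02; supply price = 44.2 + 0.37·98 = 80.46.
Δq = 210 − 98 = 112; wedge = 165.02 − 80.46 = 84.56.
Welfare loss = ½ × 112 × 84.56 = $4735.36.

$4735.36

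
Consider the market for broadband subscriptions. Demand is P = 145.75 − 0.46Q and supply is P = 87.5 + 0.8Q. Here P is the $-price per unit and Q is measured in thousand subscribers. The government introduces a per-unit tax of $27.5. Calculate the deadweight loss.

$300.10 thousand

Competitive equilibrium: 145.75 − 0.46Q = 87.5 + 0.8Q → Q* = 46.2302, P* = 124.4841.
With the tax, the buyer price exceeds the seller price by 27.5: (145.75 − 0.46Q) − (87.5 + 0.8Q) = 27.5 → Q' = 24.4048.
ΔQ = 46.2302 − 24.4048 = 21.8254; the wedge equals the tax, 27.5.
Deadweight loss = ½ × 21.8254 × 27.5 = $300.10 thousand.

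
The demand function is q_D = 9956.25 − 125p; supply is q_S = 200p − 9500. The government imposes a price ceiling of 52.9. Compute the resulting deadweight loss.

12614.31

In inverse form: demand p = 79.65 − 0.008q, supply p = 47.5 + 0.005q.
Competitive equilibrium: 79.65 − 0.008q = 47.5 + 0.005q → q* = 2473.0769, p* = 59.8654.
At the ceiling p = 52.9, quantity supplied = (52.9 − 47.5)/0.005 = 1080.
Willingness to pay at q' = 1080: 79.65 − 0.008·1080 = 71.01.
Δq = 2473.0769 − 1080 = 1393.0769; wedge = 71.01 − 52.9 = 18.11.
Deadweight loss = ½ × 1393.0769 × 18.11 = 12614.31.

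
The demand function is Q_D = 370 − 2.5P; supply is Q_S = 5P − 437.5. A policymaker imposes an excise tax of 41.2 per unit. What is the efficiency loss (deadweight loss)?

In inverse form: demand P = 148 − 0.4Q, supply P = 87.5 + 0.2Q.
Competitive equilibrium: 148 − 0.4Q = 87.5 + 0.2Q → Q* = 100.8333, P* = 107.6667.
With the tax, the buyer price exceeds the seller price by 41.2: (148 − 0.4Q) − (87.5 + 0.2Q) = 41.2 → Q' = 32.1667.
ΔQ = 100.8333 − 32.1667 = 68.6666; the wedge equals the tax, 41.2.
Deadweight loss = ½ × 68.6666 × 41.2 = 1414.53.

1414.53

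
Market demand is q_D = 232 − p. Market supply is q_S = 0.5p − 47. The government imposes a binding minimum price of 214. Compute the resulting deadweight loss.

1176

In inverse form: demand p = 232 − q, supply p = 94 + 2q.
Competitive equilibrium: 232 − q = 94 + 2q → q* = 46, p* = 186.
At the floor p = 214, quantity demanded = (232 − 214)/1 = 18.
Sellers' marginal cost at q' = 18: 94 + 2·18 = 130.
Δq = 46 − 18 = 28; wedge = 214 − 130 = 84.
Welfare loss = ½ × 28 × 84 = 1176.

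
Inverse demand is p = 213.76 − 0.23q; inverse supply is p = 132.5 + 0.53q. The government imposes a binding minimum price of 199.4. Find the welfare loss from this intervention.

Competitive equilibrium: 213.76 − 0.23q = 132.5 + 0.53q → q* = 106.9211, p* = 189.1682.
At the floor p = 199.4, quantity demanded = (213.76 − 199.4)/0.23 = 62.4348.
Sellers' marginal cost at q' = 62.4348: 132.5 + 0.53·62.4348 = 165.5904.
Δq = 106.9211 − 62.4348 = 44.4863; wedge = 199.4 − 165.5904 = 33.8096.
Deadweight loss = ½ × 44.4863 × 33.8096 = 752.03.

752.03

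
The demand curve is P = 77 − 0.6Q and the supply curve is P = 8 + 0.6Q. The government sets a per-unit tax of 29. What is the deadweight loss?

Competitive equilibrium: 77 − 0.6Q = 8 + 0.6Q → Q* = 57.5, P* = 42.5.
With the tax, the buyer price exceeds the seller price by 29: (77 − 0.6Q) − (8 + 0.6Q) = 29 → Q' = 33.3333.
ΔQ = 57.5 − 33.3333 = 24.1667; the wedge equals the tax, 29.
Deadweight loss = ½ × 24.1667 × 29 = 350.42.

350.42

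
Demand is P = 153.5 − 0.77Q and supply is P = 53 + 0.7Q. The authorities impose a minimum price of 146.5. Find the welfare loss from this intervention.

Competitive equilibrium: 153.5 − 0.77Q = 53 + 0.7Q → Q* = 68.3673, P* = 100.8571.
At the floor P = 146.5, quantity demanded = (153.5 − 146.5)/0.77 = 9.0909.
Sellers' marginal cost at Q' = 9.0909: 53 + 0.7·9.0909 = 59.3636.
ΔQ = 68.3673 − 9.0909 = 59.2764; wedge = 146.5 − 59.3636 = 87.1364.
The triangle = ½ × 59.2764 × 87.1364 = 2582.57.

2582.57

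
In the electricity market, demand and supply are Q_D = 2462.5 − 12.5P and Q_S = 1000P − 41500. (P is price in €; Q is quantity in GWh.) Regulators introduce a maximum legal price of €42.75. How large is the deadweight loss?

In inverse form: demand P = 197 − 0.08Q, supply P = 41.5 + 0.001Q.
Competitive equilibrium: 197 − 0.08Q = 41.5 + 0.001Q → Q* = 1919.7531, P* = 43.4198.
At the ceiling P = 42.75, quantity supplied = (42.75 − 41.5)/0.001 = 1250.
Willingness to pay at Q' = 1250: 197 − 0.08·1250 = 97.
ΔQ = 1919.7531 − 1250 = 669.7531; wedge = 97 − 42.75 = 54.25.
Deadweight loss = ½ × 669.7531 × 54.25 = €18167.05.

€18167.05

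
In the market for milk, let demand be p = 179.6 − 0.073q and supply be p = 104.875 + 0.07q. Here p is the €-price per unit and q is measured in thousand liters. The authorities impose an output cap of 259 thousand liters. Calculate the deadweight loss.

€4966.38 thousand

Competitive equilibrium: 179.6 − 0.073q = 104.875 + 0.07q → q* = 522.5524, p* = 141.4537.
At q = 259: demand price = 179.6 − 0.073·259 = 160.693; supply price = 104.875 + 0.07·259 = 123.005.
Δq = 522.5524 − 259 = 263.5524; wedge = 160.693 − 123.005 = 37.688.
Deadweight loss = ½ × 263.5524 × 37.688 = €4966.38 thousand.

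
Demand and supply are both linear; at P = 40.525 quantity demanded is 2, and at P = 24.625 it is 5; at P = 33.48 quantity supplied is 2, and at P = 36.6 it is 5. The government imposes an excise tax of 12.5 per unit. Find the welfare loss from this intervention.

Demand slope = (24.625 − 40.525)/(5 − 2) = −5.3, so P = 51.125 − 5.3Q.
Supply slope = (36.6 − 33.48)/(5 − 2) = 1.04, so P = 31.4 + 1.04Q.
Competitive equilibrium: 51.125 − 5.3Q = 31.4 + 1.04Q → Q* = 3.1112, P* = 34.6356.
With the tax, the buyer price exceeds the seller price by 12.5: (51.125 − 5.3Q) − (31.4 + 1.04Q) = 12.5 → Q' = 1.1396.
ΔQ = 3.1112 − 1.1396 = 1.9716; the wedge equals the tax, 12.5.
DWL = ½ × 1.9716 × 12.5 = 12.32.

12.32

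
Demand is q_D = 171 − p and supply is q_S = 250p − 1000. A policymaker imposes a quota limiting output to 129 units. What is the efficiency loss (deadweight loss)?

In inverse form: demand p = 171 − q, supply p = 4 + 0.004q.
Competitive equilibrium: 171 − q = 4 + 0.004q → q* = 166.3347, p* = 4.6653.
At q = 129: demand price = 171 − 1·129 = 42; supply price = 4 + 0.004·129 = 4.516.
Δq = 166.3347 − 129 = 37.3347; wedge = 42 − 4.516 = 37.484.
Deadweight loss = ½ × 37.3347 × 37.484 = 699.73.

699.73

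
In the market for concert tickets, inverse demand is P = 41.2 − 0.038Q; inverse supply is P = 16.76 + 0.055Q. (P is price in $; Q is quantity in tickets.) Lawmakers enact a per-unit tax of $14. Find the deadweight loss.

Competitive equilibrium: 41.2 − 0.038Q = 16.76 + 0.055Q → Q* = 262.7957, P* = 31.2138.
With the tax, the buyer price exceeds the seller price by 14: (41.2 − 0.038Q) − (16.76 + 0.055Q) = 14 → Q' = 112.2581.
ΔQ = 262.7957 − 112.2581 = 150.5376; the wedge equals the tax, 14.
Deadweight loss = ½ × 150.5376 × 14 = $1053.76.

$1053.76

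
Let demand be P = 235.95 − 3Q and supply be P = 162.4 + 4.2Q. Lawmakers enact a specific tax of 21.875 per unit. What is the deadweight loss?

Competitive equilibrium: 235.95 − 3Q = 162.4 + 4.2Q → Q* = 10.2153, P* = 205.3042.
With the tax, the buyer price exceeds the seller price by 21.875: (235.95 − 3Q) − (162.4 + 4.2Q) = 21.875 → Q' = 7.1771.
ΔQ = 10.2153 − 7.1771 = 3.0382; the wedge equals the tax, 21.875.
Deadweight loss = ½ × 3.0382 × 21.875 = 33.23.

33.23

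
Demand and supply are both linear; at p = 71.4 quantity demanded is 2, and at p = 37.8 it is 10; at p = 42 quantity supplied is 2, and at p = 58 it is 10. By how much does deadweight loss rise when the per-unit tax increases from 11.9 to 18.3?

Demand slope = (37.8 − 71.4)/(10 − 2) = −4.2, so p = 79.8 − 4.2q.
Supply slope = (58 − 42)/(10 − 2) = 2, so p = 38 + 2q.
Competitive equilibrium: 79.8 − 4.2q = 38 + 2q → q* = 6.7419, p* = 51.4839.
For a per-unit tax t: Δq = t/6.2, so DWL = ½·t·(t/6.2) = t²/12.4.
At t = 11.9: DWL = 11.42. At t = 18.3: DWL = 27.007.
Increase = 27.007 − 11.42 = 15.59.

15.59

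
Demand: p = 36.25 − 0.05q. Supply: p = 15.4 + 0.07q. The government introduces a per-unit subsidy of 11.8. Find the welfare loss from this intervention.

580.17

Competitive equilibrium: 36.25 − 0.05q = 15.4 + 0.07q → q* = 173.75, p* = 27.5625.
The subsidy lowers effective supply by 11.8: p = 3.6 + 0.07q.
New quantity: 36.25 − 0.05q = 3.6 + 0.07q → q' = 272.0833.
Overproduction Δq = 272.0833 − 173.75 = 98.3333; wedge = subsidy = 11.8.
DWL = ½ × 98.3333 × 11.8 = 580.17.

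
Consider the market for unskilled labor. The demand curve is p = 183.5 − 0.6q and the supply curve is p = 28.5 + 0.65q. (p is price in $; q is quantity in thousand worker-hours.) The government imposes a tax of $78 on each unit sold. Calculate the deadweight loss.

$2433.60 thousand

Competitive equilibrium: 183.5 − 0.6q = 28.5 + 0.65q → q* = 124, p* = 109.1.
With the tax, the buyer price exceeds the seller price by 78: (183.5 − 0.6q) − (28.5 + 0.65q) = 78 → q' = 61.6.
Δq = 124 − 61.6 = 62.4; the wedge equals the tax, 78.
Welfare loss = ½ × 62.4 × 78 = $2433.60 thousand.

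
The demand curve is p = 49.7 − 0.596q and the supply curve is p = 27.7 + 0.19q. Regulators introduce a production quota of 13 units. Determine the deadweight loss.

Competitive equilibrium: 49.7 − 0.596q = 27.7 + 0.19q → q* = 27.98982, p* = 33.01807.
At q = 13: demand price = 49.7 − 0.596·13 = 41.952; supply price = 27.7 + 0.19·13 = 30.17.
Δq = 27.98982 − 13 = 14.98982; wedge = 41.952 − 30.17 = 11.782.
The triangle = ½ × 14.98982 × 11.782 = 88.31.

88.31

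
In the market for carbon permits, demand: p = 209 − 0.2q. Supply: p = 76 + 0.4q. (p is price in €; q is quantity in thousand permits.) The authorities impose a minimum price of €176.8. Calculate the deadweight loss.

€1104.13 thousand

Competitive equilibrium: 209 − 0.2q = 76 + 0.4q → q* = 221.6667, p* = 164.6667.
At the floor p = 176.8, quantity demanded = (209 − 176.8)/0.2 = 161.
Sellers' marginal cost at q' = 161: 76 + 0.4·161 = 140.4.
Δq = 221.6667 − 161 = 60.6667; wedge = 176.8 − 140.4 = 36.4.
Deadweight loss = ½ × 60.6667 × 36.4 = €1104.13 thousand.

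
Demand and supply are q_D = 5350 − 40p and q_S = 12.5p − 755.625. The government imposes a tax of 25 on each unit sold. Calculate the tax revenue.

In inverse form: demand p = 133.75 − 0.025q, supply p = 60.45 + 0.08q.
Competitive equilibrium: 133.75 − 0.025q = 60.45 + 0.08q → q* = 698.0952, p* = 116.2976.
With the tax, the buyer price exceeds the seller price by 25: (133.75 − 0.025q) − (60.45 + 0.08q) = 25 → q' = 460.
Tax revenue = 25 × 460 = 11500.

11500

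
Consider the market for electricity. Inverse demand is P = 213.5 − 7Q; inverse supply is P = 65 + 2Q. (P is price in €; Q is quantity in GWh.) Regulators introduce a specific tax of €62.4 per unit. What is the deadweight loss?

Competitive equilibrium: 213.5 − 7Q = 65 + 2Q → Q* = 16.5, P* = 98.
With the tax, the buyer price exceeds the seller price by 62.4: (213.5 − 7Q) − (65 + 2Q) = 62.4 → Q' = 9.5667.
ΔQ = 16.5 − 9.5667 = 6.9333; the wedge equals the tax, 62.4.
Welfare loss = ½ × 6.9333 × 62.4 = €216.32.

€216.32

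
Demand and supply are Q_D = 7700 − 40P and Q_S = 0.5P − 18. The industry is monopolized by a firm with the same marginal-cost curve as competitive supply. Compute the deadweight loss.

In inverse form: demand P = 192.5 − 0.025Q, supply P = 36 + 2Q.
Competitive equilibrium: 192.5 − 0.025Q = 36 + 2Q → Q* = 77.284, P* = 190.5679.
Marginal revenue: MR = 192.5 − 0.05Q. Set MR = MC: 192.5 − 0.05Q = 36 + 2Q → Q_m = 76.3415.
Price P_m = 192.5 − 0.025·76.3415 = 190.5915; MC(Q_m) = 36 + 2·76.3415 = 188.683.
Competitive Q* = 77.284, so ΔQ = 0.9425; wedge = 190.5915 − 188.683 = 1.9085.
Welfare loss = ½ × 0.9425 × 1.9085 = 0.90.

0.90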